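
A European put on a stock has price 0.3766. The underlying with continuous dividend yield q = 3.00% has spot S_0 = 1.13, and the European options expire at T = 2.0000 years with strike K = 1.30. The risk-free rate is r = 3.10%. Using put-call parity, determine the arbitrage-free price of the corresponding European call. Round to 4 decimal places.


Answer: Call price = 0.2189

Derivation:
Put-call parity: C - P = S_0 * exp(-qT) - K * exp(-rT).
S_0 * exp(-qT) = 1.1300 * 0.94176453 = 1.06419392
K * exp(-rT) = 1.3000 * 0.93988289 = 1.22184775
C = P + S*exp(-qT) - K*exp(-rT)
C = 0.3766 + 1.06419392 - 1.22184775 = 0.2189


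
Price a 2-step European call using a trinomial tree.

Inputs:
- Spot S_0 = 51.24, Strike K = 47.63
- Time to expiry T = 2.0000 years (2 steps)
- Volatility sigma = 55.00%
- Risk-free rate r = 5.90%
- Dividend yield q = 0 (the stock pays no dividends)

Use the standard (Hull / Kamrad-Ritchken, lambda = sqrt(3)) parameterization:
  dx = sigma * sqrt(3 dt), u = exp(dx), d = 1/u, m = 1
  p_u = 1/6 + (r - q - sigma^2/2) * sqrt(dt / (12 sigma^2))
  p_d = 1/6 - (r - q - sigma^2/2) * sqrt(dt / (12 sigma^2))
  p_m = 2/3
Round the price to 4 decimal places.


dt = T/N = 1.000000; dx = sigma*sqrt(3*dt) = 0.952628
u = exp(dx) = 2.592514; d = 1/u = 0.385726
p_u = 0.118248, p_m = 0.666667, p_d = 0.215085
Discount per step: exp(-r*dt) = 0.942707
Stock lattice S(k, j) with j the centered position index:
  k=0: S(0,+0) = 51.2400
  k=1: S(1,-1) = 19.7646; S(1,+0) = 51.2400; S(1,+1) = 132.8404
  k=2: S(2,-2) = 7.6237; S(2,-1) = 19.7646; S(2,+0) = 51.2400; S(2,+1) = 132.8404; S(2,+2) = 344.3906
Terminal payoffs V(N, j) = max(S_T - K, 0):
  V(2,-2) = 0.000000; V(2,-1) = 0.000000; V(2,+0) = 3.610000; V(2,+1) = 85.210402; V(2,+2) = 296.760561
Backward induction: V(k, j) = exp(-r*dt) * [p_u * V(k+1, j+1) + p_m * V(k+1, j) + p_d * V(k+1, j-1)]
  V(1,-1) = exp(-r*dt) * [p_u*3.610000 + p_m*0.000000 + p_d*0.000000] = 0.402418
  V(1,+0) = exp(-r*dt) * [p_u*85.210402 + p_m*3.610000 + p_d*0.000000] = 11.767454
  V(1,+1) = exp(-r*dt) * [p_u*296.760561 + p_m*85.210402 + p_d*3.610000] = 87.365093
  V(0,+0) = exp(-r*dt) * [p_u*87.365093 + p_m*11.767454 + p_d*0.402418] = 17.215965

Answer: Price = V(0,0) = 17.2160


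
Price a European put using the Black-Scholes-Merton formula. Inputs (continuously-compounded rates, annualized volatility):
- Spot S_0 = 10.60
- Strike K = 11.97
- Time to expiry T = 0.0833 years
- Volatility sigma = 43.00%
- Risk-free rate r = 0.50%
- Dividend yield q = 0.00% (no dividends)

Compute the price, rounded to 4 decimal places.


d1 = (ln(S/K) + (r - q + 0.5*sigma^2) * T) / (sigma * sqrt(T)) = -0.91399618
d2 = d1 - sigma * sqrt(T) = -1.03810165
exp(-rT) = 0.99958359; exp(-qT) = 1.00000000
P = K * exp(-rT) * N(-d2) - S_0 * exp(-qT) * N(-d1)
N(-d1) = 0.81964057; N(-d2) = 0.85038863
P = 11.9700 * 0.99958359 * 0.85038863 - 10.6000 * 1.00000000 * 0.81964057 = 1.4867

Answer: Price = 1.4867


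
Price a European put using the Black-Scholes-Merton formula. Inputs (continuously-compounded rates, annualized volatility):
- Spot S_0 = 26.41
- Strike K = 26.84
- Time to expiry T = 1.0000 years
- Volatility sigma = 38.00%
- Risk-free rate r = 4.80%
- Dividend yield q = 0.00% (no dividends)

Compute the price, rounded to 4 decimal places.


Answer: Price = 3.5170

Derivation:
d1 = (ln(S/K) + (r - q + 0.5*sigma^2) * T) / (sigma * sqrt(T)) = 0.27381425
d2 = d1 - sigma * sqrt(T) = -0.10618575
exp(-rT) = 0.95313379; exp(-qT) = 1.00000000
P = K * exp(-rT) * N(-d2) - S_0 * exp(-qT) * N(-d1)
N(-d1) = 0.39211369; N(-d2) = 0.54228251
P = 26.8400 * 0.95313379 * 0.54228251 - 26.4100 * 1.00000000 * 0.39211369 = 3.5170


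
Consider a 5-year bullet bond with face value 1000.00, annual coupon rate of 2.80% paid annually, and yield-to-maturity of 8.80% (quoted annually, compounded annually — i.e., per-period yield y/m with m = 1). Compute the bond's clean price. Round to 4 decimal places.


Coupon per period c = face * coupon_rate / m = 28.000000
Periods per year m = 1; per-period yield y/m = 0.088000
Number of cashflows N = 5
Cashflows (t years, CF_t, discount factor 1/(1+y/m)^(m*t), PV):
  t = 1.0000: CF_t = 28.000000, DF = 0.919118, PV = 25.735294
  t = 2.0000: CF_t = 28.000000, DF = 0.844777, PV = 23.653763
  t = 3.0000: CF_t = 28.000000, DF = 0.776450, PV = 21.740591
  t = 4.0000: CF_t = 28.000000, DF = 0.713649, PV = 19.982161
  t = 5.0000: CF_t = 1028.000000, DF = 0.655927, PV = 674.292979
Price P = sum_t PV_t = 765.404788

Answer: Price = 765.4048


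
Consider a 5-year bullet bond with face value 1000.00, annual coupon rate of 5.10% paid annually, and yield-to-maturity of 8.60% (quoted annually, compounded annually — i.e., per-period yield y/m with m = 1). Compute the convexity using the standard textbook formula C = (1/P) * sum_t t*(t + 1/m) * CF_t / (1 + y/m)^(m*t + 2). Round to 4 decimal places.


Coupon per period c = face * coupon_rate / m = 51.000000
Periods per year m = 1; per-period yield y/m = 0.086000
Number of cashflows N = 5
Cashflows (t years, CF_t, discount factor 1/(1+y/m)^(m*t), PV):
  t = 1.0000: CF_t = 51.000000, DF = 0.920810, PV = 46.961326
  t = 2.0000: CF_t = 51.000000, DF = 0.847892, PV = 43.242473
  t = 3.0000: CF_t = 51.000000, DF = 0.780747, PV = 39.818115
  t = 4.0000: CF_t = 51.000000, DF = 0.718920, PV = 36.664931
  t = 5.0000: CF_t = 1051.000000, DF = 0.661989, PV = 695.750600
Price P = sum_t PV_t = 862.437446
Convexity numerator sum_t t*(t + 1/m) * CF_t / (1+y/m)^(m*t + 2):
  t = 1.0000: term = 79.636231
  t = 2.0000: term = 219.989588
  t = 3.0000: term = 405.137362
  t = 4.0000: term = 621.757769
  t = 5.0000: term = 17697.633374
Convexity = (1/P) * sum = 19024.154323 / 862.437446 = 22.058590

Answer: Convexity = 22.0586


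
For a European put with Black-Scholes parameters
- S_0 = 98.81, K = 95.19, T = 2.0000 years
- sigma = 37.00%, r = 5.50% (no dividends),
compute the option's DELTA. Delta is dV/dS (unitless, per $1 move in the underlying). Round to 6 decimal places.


d1 = 0.5431801653; d2 = 0.0199211472
phi(d1) = 0.3442246167; exp(-qT) = 1.0000000000; exp(-rT) = 0.8958341353
N(-d1) = 0.2935028808
Delta = -exp(-qT) * N(-d1) = -1.0000000000 * 0.2935028808 = -0.293503

Answer: Delta = -0.293503


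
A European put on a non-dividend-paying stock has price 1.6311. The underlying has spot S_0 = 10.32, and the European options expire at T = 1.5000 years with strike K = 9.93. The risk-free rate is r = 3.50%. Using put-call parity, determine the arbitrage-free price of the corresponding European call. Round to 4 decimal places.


Answer: Call price = 2.5290

Derivation:
Put-call parity: C - P = S_0 * exp(-qT) - K * exp(-rT).
S_0 * exp(-qT) = 10.3200 * 1.00000000 = 10.32000000
K * exp(-rT) = 9.9300 * 0.94885432 = 9.42212341
C = P + S*exp(-qT) - K*exp(-rT)
C = 1.6311 + 10.32000000 - 9.42212341 = 2.5290


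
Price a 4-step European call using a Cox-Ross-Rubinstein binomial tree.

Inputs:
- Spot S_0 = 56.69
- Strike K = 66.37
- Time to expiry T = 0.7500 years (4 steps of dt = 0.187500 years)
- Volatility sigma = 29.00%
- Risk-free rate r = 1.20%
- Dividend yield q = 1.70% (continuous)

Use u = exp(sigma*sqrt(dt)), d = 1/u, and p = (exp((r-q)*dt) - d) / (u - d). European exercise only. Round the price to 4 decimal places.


Answer: Price = V(0,0) = 2.6513

Derivation:
dt = T/N = 0.187500
u = exp(sigma*sqrt(dt)) = 1.133799; d = 1/u = 0.881991
p = (exp((r-q)*dt) - d) / (u - d) = 0.464926
Discount per step: exp(-r*dt) = 0.997753
Stock lattice S(k, i) with i counting down-moves:
  k=0: S(0,0) = 56.6900
  k=1: S(1,0) = 64.2750; S(1,1) = 50.0001
  k=2: S(2,0) = 72.8750; S(2,1) = 56.6900; S(2,2) = 44.0996
  k=3: S(3,0) = 82.6255; S(3,1) = 64.2750; S(3,2) = 50.0001; S(3,3) = 38.8954
  k=4: S(4,0) = 93.6807; S(4,1) = 72.8750; S(4,2) = 56.6900; S(4,3) = 44.0996; S(4,4) = 34.3054
Terminal payoffs V(N, i) = max(S_T - K, 0):
  V(4,0) = 27.310735; V(4,1) = 6.504967; V(4,2) = 0.000000; V(4,3) = 0.000000; V(4,4) = 0.000000
Backward induction: V(k, i) = exp(-r*dt) * [p * V(k+1, i) + (1-p) * V(k+1, i+1)].
  V(3,0) = exp(-r*dt) * [p*27.310735 + (1-p)*6.504967] = 16.141759
  V(3,1) = exp(-r*dt) * [p*6.504967 + (1-p)*0.000000] = 3.017534
  V(3,2) = exp(-r*dt) * [p*0.000000 + (1-p)*0.000000] = 0.000000
  V(3,3) = exp(-r*dt) * [p*0.000000 + (1-p)*0.000000] = 0.000000
  V(2,0) = exp(-r*dt) * [p*16.141759 + (1-p)*3.017534] = 9.098838
  V(2,1) = exp(-r*dt) * [p*3.017534 + (1-p)*0.000000] = 1.399778
  V(2,2) = exp(-r*dt) * [p*0.000000 + (1-p)*0.000000] = 0.000000
  V(1,0) = exp(-r*dt) * [p*9.098838 + (1-p)*1.399778] = 4.968084
  V(1,1) = exp(-r*dt) * [p*1.399778 + (1-p)*0.000000] = 0.649331
  V(0,0) = exp(-r*dt) * [p*4.968084 + (1-p)*0.649331] = 2.651261


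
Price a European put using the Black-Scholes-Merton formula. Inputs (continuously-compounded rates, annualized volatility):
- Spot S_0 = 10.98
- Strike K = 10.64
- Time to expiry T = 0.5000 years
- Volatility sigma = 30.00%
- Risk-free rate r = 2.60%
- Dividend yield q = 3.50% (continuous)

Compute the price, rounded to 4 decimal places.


Answer: Price = 0.7630

Derivation:
d1 = (ln(S/K) + (r - q + 0.5*sigma^2) * T) / (sigma * sqrt(T)) = 0.23313288
d2 = d1 - sigma * sqrt(T) = 0.02100085
exp(-rT) = 0.98708414; exp(-qT) = 0.98265224
P = K * exp(-rT) * N(-d2) - S_0 * exp(-qT) * N(-d1)
N(-d1) = 0.40782911; N(-d2) = 0.49162249
P = 10.6400 * 0.98708414 * 0.49162249 - 10.9800 * 0.98265224 * 0.40782911 = 0.7630


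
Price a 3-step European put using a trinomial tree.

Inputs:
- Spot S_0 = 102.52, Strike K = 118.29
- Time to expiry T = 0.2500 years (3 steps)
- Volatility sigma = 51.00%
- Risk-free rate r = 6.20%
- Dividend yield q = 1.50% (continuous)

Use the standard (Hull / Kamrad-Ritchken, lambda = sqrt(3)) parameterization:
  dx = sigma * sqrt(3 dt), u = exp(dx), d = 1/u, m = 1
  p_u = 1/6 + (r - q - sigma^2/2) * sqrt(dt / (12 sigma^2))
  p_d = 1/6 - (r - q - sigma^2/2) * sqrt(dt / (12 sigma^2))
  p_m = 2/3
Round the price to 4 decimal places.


Answer: Price = V(0,0) = 20.1127

Derivation:
dt = T/N = 0.083333; dx = sigma*sqrt(3*dt) = 0.255000
u = exp(dx) = 1.290462; d = 1/u = 0.774916
p_u = 0.153096, p_m = 0.666667, p_d = 0.180237
Discount per step: exp(-r*dt) = 0.994847
Stock lattice S(k, j) with j the centered position index:
  k=0: S(0,+0) = 102.5200
  k=1: S(1,-1) = 79.4444; S(1,+0) = 102.5200; S(1,+1) = 132.2981
  k=2: S(2,-2) = 61.5628; S(2,-1) = 79.4444; S(2,+0) = 102.5200; S(2,+1) = 132.2981; S(2,+2) = 170.7257
  k=3: S(3,-3) = 47.7060; S(3,-2) = 61.5628; S(3,-1) = 79.4444; S(3,+0) = 102.5200; S(3,+1) = 132.2981; S(3,+2) = 170.7257; S(3,+3) = 220.3149
Terminal payoffs V(N, j) = max(K - S_T, 0):
  V(3,-3) = 70.583965; V(3,-2) = 56.727193; V(3,-1) = 38.845561; V(3,+0) = 15.770000; V(3,+1) = 0.000000; V(3,+2) = 0.000000; V(3,+3) = 0.000000
Backward induction: V(k, j) = exp(-r*dt) * [p_u * V(k+1, j+1) + p_m * V(k+1, j) + p_d * V(k+1, j-1)]
  V(2,-2) = exp(-r*dt) * [p_u*38.845561 + p_m*56.727193 + p_d*70.583965] = 56.195984
  V(2,-1) = exp(-r*dt) * [p_u*15.770000 + p_m*38.845561 + p_d*56.727193] = 38.337118
  V(2,+0) = exp(-r*dt) * [p_u*0.000000 + p_m*15.770000 + p_d*38.845561] = 17.424478
  V(2,+1) = exp(-r*dt) * [p_u*0.000000 + p_m*0.000000 + p_d*15.770000] = 2.827689
  V(2,+2) = exp(-r*dt) * [p_u*0.000000 + p_m*0.000000 + p_d*0.000000] = 0.000000
  V(1,-1) = exp(-r*dt) * [p_u*17.424478 + p_m*38.337118 + p_d*56.195984] = 38.156643
  V(1,+0) = exp(-r*dt) * [p_u*2.827689 + p_m*17.424478 + p_d*38.337118] = 18.861290
  V(1,+1) = exp(-r*dt) * [p_u*0.000000 + p_m*2.827689 + p_d*17.424478] = 4.999761
  V(0,+0) = exp(-r*dt) * [p_u*4.999761 + p_m*18.861290 + p_d*38.156643] = 20.112690


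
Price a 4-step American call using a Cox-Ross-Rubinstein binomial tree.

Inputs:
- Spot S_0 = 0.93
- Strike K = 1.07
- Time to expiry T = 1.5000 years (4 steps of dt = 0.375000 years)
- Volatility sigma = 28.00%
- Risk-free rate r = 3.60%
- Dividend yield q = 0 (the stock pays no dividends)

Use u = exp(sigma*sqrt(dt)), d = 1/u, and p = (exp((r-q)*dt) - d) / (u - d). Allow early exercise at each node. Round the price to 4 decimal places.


dt = T/N = 0.375000
u = exp(sigma*sqrt(dt)) = 1.187042; d = 1/u = 0.842430
p = (exp((r-q)*dt) - d) / (u - d) = 0.496679
Discount per step: exp(-r*dt) = 0.986591
Stock lattice S(k, i) with i counting down-moves:
  k=0: S(0,0) = 0.9300
  k=1: S(1,0) = 1.1039; S(1,1) = 0.7835
  k=2: S(2,0) = 1.3104; S(2,1) = 0.9300; S(2,2) = 0.6600
  k=3: S(3,0) = 1.5555; S(3,1) = 1.1039; S(3,2) = 0.7835; S(3,3) = 0.5560
  k=4: S(4,0) = 1.8465; S(4,1) = 1.3104; S(4,2) = 0.9300; S(4,3) = 0.6600; S(4,4) = 0.4684
Terminal payoffs V(N, i) = max(S_T - K, 0):
  V(4,0) = 0.776490; V(4,1) = 0.240433; V(4,2) = 0.000000; V(4,3) = 0.000000; V(4,4) = 0.000000
Backward induction: V(k, i) = exp(-r*dt) * [p * V(k+1, i) + (1-p) * V(k+1, i+1)]; then take max(V_cont, immediate exercise) for American.
  V(3,0) = exp(-r*dt) * [p*0.776490 + (1-p)*0.240433] = 0.499887; exercise = 0.485539; V(3,0) = max -> 0.499887
  V(3,1) = exp(-r*dt) * [p*0.240433 + (1-p)*0.000000] = 0.117817; exercise = 0.033949; V(3,1) = max -> 0.117817
  V(3,2) = exp(-r*dt) * [p*0.000000 + (1-p)*0.000000] = 0.000000; exercise = 0.000000; V(3,2) = max -> 0.000000
  V(3,3) = exp(-r*dt) * [p*0.000000 + (1-p)*0.000000] = 0.000000; exercise = 0.000000; V(3,3) = max -> 0.000000
  V(2,0) = exp(-r*dt) * [p*0.499887 + (1-p)*0.117817] = 0.303459; exercise = 0.240433; V(2,0) = max -> 0.303459
  V(2,1) = exp(-r*dt) * [p*0.117817 + (1-p)*0.000000] = 0.057732; exercise = 0.000000; V(2,1) = max -> 0.057732
  V(2,2) = exp(-r*dt) * [p*0.000000 + (1-p)*0.000000] = 0.000000; exercise = 0.000000; V(2,2) = max -> 0.000000
  V(1,0) = exp(-r*dt) * [p*0.303459 + (1-p)*0.057732] = 0.177369; exercise = 0.033949; V(1,0) = max -> 0.177369
  V(1,1) = exp(-r*dt) * [p*0.057732 + (1-p)*0.000000] = 0.028290; exercise = 0.000000; V(1,1) = max -> 0.028290
  V(0,0) = exp(-r*dt) * [p*0.177369 + (1-p)*0.028290] = 0.100962; exercise = 0.000000; V(0,0) = max -> 0.100962

Answer: Price = V(0,0) = 0.1010


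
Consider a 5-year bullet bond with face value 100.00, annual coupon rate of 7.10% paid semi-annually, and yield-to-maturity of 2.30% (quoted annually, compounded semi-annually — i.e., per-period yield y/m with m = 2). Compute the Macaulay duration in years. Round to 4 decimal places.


Answer: Macaulay duration = 4.3748 years

Derivation:
Coupon per period c = face * coupon_rate / m = 3.550000
Periods per year m = 2; per-period yield y/m = 0.011500
Number of cashflows N = 10
Cashflows (t years, CF_t, discount factor 1/(1+y/m)^(m*t), PV):
  t = 0.5000: CF_t = 3.550000, DF = 0.988631, PV = 3.509639
  t = 1.0000: CF_t = 3.550000, DF = 0.977391, PV = 3.469737
  t = 1.5000: CF_t = 3.550000, DF = 0.966279, PV = 3.430289
  t = 2.0000: CF_t = 3.550000, DF = 0.955293, PV = 3.391289
  t = 2.5000: CF_t = 3.550000, DF = 0.944432, PV = 3.352733
  t = 3.0000: CF_t = 3.550000, DF = 0.933694, PV = 3.314615
  t = 3.5000: CF_t = 3.550000, DF = 0.923079, PV = 3.276930
  t = 4.0000: CF_t = 3.550000, DF = 0.912584, PV = 3.239674
  t = 4.5000: CF_t = 3.550000, DF = 0.902209, PV = 3.202841
  t = 5.0000: CF_t = 103.550000, DF = 0.891951, PV = 92.361554
Price P = sum_t PV_t = 122.549300
Macaulay numerator sum_t t * PV_t:
  t * PV_t at t = 0.5000: 1.754820
  t * PV_t at t = 1.0000: 3.469737
  t * PV_t at t = 1.5000: 5.145433
  t * PV_t at t = 2.0000: 6.782578
  t * PV_t at t = 2.5000: 8.381832
  t * PV_t at t = 3.0000: 9.943844
  t * PV_t at t = 3.5000: 11.469254
  t * PV_t at t = 4.0000: 12.958694
  t * PV_t at t = 4.5000: 14.412784
  t * PV_t at t = 5.0000: 461.807771
Macaulay duration D = (sum_t t * PV_t) / P = 536.126747 / 122.549300 = 4.374784


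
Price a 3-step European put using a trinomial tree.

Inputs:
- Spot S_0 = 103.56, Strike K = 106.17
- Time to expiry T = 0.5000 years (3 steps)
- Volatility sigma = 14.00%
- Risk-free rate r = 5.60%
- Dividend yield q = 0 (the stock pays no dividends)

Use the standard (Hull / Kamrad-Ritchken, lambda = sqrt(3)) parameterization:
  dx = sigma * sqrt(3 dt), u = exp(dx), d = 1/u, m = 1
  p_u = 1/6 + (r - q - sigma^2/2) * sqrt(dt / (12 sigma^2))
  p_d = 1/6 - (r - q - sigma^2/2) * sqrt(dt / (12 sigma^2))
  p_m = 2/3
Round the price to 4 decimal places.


dt = T/N = 0.166667; dx = sigma*sqrt(3*dt) = 0.098995
u = exp(dx) = 1.104061; d = 1/u = 0.905747
p_u = 0.205558, p_m = 0.666667, p_d = 0.127776
Discount per step: exp(-r*dt) = 0.990710
Stock lattice S(k, j) with j the centered position index:
  k=0: S(0,+0) = 103.5600
  k=1: S(1,-1) = 93.7992; S(1,+0) = 103.5600; S(1,+1) = 114.3365
  k=2: S(2,-2) = 84.9584; S(2,-1) = 93.7992; S(2,+0) = 103.5600; S(2,+1) = 114.3365; S(2,+2) = 126.2345
  k=3: S(3,-3) = 76.9508; S(3,-2) = 84.9584; S(3,-1) = 93.7992; S(3,+0) = 103.5600; S(3,+1) = 114.3365; S(3,+2) = 126.2345; S(3,+3) = 139.3705
Terminal payoffs V(N, j) = max(K - S_T, 0):
  V(3,-3) = 29.219196; V(3,-2) = 21.211640; V(3,-1) = 12.370811; V(3,+0) = 2.610000; V(3,+1) = 0.000000; V(3,+2) = 0.000000; V(3,+3) = 0.000000
Backward induction: V(k, j) = exp(-r*dt) * [p_u * V(k+1, j+1) + p_m * V(k+1, j) + p_d * V(k+1, j-1)]
  V(2,-2) = exp(-r*dt) * [p_u*12.370811 + p_m*21.211640 + p_d*29.219196] = 20.227836
  V(2,-1) = exp(-r*dt) * [p_u*2.610000 + p_m*12.370811 + p_d*21.211640] = 11.387268
  V(2,+0) = exp(-r*dt) * [p_u*0.000000 + p_m*2.610000 + p_d*12.370811] = 3.289841
  V(2,+1) = exp(-r*dt) * [p_u*0.000000 + p_m*0.000000 + p_d*2.610000] = 0.330397
  V(2,+2) = exp(-r*dt) * [p_u*0.000000 + p_m*0.000000 + p_d*0.000000] = 0.000000
  V(1,-1) = exp(-r*dt) * [p_u*3.289841 + p_m*11.387268 + p_d*20.227836] = 10.751574
  V(1,+0) = exp(-r*dt) * [p_u*0.330397 + p_m*3.289841 + p_d*11.387268] = 3.681638
  V(1,+1) = exp(-r*dt) * [p_u*0.000000 + p_m*0.330397 + p_d*3.289841] = 0.634675
  V(0,+0) = exp(-r*dt) * [p_u*0.634675 + p_m*3.681638 + p_d*10.751574] = 3.921902

Answer: Price = V(0,0) = 3.9219


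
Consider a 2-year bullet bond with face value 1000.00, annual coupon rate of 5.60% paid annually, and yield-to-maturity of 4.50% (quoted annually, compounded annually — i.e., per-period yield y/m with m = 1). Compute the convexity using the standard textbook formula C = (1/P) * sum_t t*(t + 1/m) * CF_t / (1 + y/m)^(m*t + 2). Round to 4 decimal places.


Coupon per period c = face * coupon_rate / m = 56.000000
Periods per year m = 1; per-period yield y/m = 0.045000
Number of cashflows N = 2
Cashflows (t years, CF_t, discount factor 1/(1+y/m)^(m*t), PV):
  t = 1.0000: CF_t = 56.000000, DF = 0.956938, PV = 53.588517
  t = 2.0000: CF_t = 1056.000000, DF = 0.915730, PV = 967.010829
Price P = sum_t PV_t = 1020.599345
Convexity numerator sum_t t*(t + 1/m) * CF_t / (1+y/m)^(m*t + 2):
  t = 1.0000: term = 98.145220
  t = 2.0000: term = 5313.124673
Convexity = (1/P) * sum = 5411.269893 / 1020.599345 = 5.302051

Answer: Convexity = 5.3021


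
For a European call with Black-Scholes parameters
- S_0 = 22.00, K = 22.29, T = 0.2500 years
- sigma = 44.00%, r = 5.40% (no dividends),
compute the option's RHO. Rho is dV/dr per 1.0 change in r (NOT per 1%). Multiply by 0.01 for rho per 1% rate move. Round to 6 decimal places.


d1 = 0.1118377544; d2 = -0.1081622456
phi(d1) = 0.3964551437; exp(-qT) = 1.0000000000; exp(-rT) = 0.9865907163
N(d2) = 0.4569334964
Rho = K*T*exp(-rT)*N(d2) = 22.2900 * 0.2500 * 0.9865907163 * 0.4569334964 = 2.512118

Answer: Rho = 2.512118


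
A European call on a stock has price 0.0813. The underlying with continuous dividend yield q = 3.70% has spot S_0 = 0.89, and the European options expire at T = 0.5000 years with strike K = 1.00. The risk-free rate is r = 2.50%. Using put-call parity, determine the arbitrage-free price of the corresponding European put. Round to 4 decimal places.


Answer: Put price = 0.1952

Derivation:
Put-call parity: C - P = S_0 * exp(-qT) - K * exp(-rT).
S_0 * exp(-qT) = 0.8900 * 0.98167007 = 0.87368637
K * exp(-rT) = 1.0000 * 0.98757780 = 0.98757780
P = C - S*exp(-qT) + K*exp(-rT)
P = 0.0813 - 0.87368637 + 0.98757780 = 0.1952


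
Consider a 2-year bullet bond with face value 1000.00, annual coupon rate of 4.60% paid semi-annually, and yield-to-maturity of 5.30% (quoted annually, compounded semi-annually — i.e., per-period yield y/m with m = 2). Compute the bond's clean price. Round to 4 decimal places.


Answer: Price = 986.8805

Derivation:
Coupon per period c = face * coupon_rate / m = 23.000000
Periods per year m = 2; per-period yield y/m = 0.026500
Number of cashflows N = 4
Cashflows (t years, CF_t, discount factor 1/(1+y/m)^(m*t), PV):
  t = 0.5000: CF_t = 23.000000, DF = 0.974184, PV = 22.406235
  t = 1.0000: CF_t = 23.000000, DF = 0.949035, PV = 21.827798
  t = 1.5000: CF_t = 23.000000, DF = 0.924535, PV = 21.264294
  t = 2.0000: CF_t = 1023.000000, DF = 0.900667, PV = 921.382202
Price P = sum_t PV_t = 986.880529


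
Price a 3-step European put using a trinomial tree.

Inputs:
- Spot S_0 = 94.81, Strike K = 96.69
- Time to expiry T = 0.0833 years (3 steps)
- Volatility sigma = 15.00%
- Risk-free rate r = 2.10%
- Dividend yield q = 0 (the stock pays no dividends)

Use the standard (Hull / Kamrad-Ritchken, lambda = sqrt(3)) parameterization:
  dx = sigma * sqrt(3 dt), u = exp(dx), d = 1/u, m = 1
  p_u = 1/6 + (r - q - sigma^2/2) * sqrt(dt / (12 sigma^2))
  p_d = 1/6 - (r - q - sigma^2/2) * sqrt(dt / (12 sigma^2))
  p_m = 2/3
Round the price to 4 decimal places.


dt = T/N = 0.027767; dx = sigma*sqrt(3*dt) = 0.043293
u = exp(dx) = 1.044243; d = 1/u = 0.957631
p_u = 0.169793, p_m = 0.666667, p_d = 0.163540
Discount per step: exp(-r*dt) = 0.999417
Stock lattice S(k, j) with j the centered position index:
  k=0: S(0,+0) = 94.8100
  k=1: S(1,-1) = 90.7930; S(1,+0) = 94.8100; S(1,+1) = 99.0047
  k=2: S(2,-2) = 86.9462; S(2,-1) = 90.7930; S(2,+0) = 94.8100; S(2,+1) = 99.0047; S(2,+2) = 103.3850
  k=3: S(3,-3) = 83.2624; S(3,-2) = 86.9462; S(3,-1) = 90.7930; S(3,+0) = 94.8100; S(3,+1) = 99.0047; S(3,+2) = 103.3850; S(3,+3) = 107.9591
Terminal payoffs V(N, j) = max(K - S_T, 0):
  V(3,-3) = 13.427600; V(3,-2) = 9.743788; V(3,-1) = 5.896992; V(3,+0) = 1.880000; V(3,+1) = 0.000000; V(3,+2) = 0.000000; V(3,+3) = 0.000000
Backward induction: V(k, j) = exp(-r*dt) * [p_u * V(k+1, j+1) + p_m * V(k+1, j) + p_d * V(k+1, j-1)]
  V(2,-2) = exp(-r*dt) * [p_u*5.896992 + p_m*9.743788 + p_d*13.427600] = 9.687428
  V(2,-1) = exp(-r*dt) * [p_u*1.880000 + p_m*5.896992 + p_d*9.743788] = 5.840632
  V(2,+0) = exp(-r*dt) * [p_u*0.000000 + p_m*1.880000 + p_d*5.896992] = 2.216434
  V(2,+1) = exp(-r*dt) * [p_u*0.000000 + p_m*0.000000 + p_d*1.880000] = 0.307276
  V(2,+2) = exp(-r*dt) * [p_u*0.000000 + p_m*0.000000 + p_d*0.000000] = 0.000000
  V(1,-1) = exp(-r*dt) * [p_u*2.216434 + p_m*5.840632 + p_d*9.687428] = 5.850959
  V(1,+0) = exp(-r*dt) * [p_u*0.307276 + p_m*2.216434 + p_d*5.840632] = 2.483525
  V(1,+1) = exp(-r*dt) * [p_u*0.000000 + p_m*0.307276 + p_d*2.216434] = 0.566996
  V(0,+0) = exp(-r*dt) * [p_u*0.566996 + p_m*2.483525 + p_d*5.850959] = 2.707242

Answer: Price = V(0,0) = 2.7072


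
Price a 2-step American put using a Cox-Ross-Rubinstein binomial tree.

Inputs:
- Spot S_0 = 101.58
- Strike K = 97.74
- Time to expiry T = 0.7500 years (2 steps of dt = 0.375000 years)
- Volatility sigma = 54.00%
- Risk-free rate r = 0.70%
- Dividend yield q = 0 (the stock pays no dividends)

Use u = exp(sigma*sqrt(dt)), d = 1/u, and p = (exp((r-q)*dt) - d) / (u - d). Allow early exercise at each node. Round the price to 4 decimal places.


Answer: Price = V(0,0) = 15.0592

Derivation:
dt = T/N = 0.375000
u = exp(sigma*sqrt(dt)) = 1.391916; d = 1/u = 0.718434
p = (exp((r-q)*dt) - d) / (u - d) = 0.421978
Discount per step: exp(-r*dt) = 0.997378
Stock lattice S(k, i) with i counting down-moves:
  k=0: S(0,0) = 101.5800
  k=1: S(1,0) = 141.3908; S(1,1) = 72.9785
  k=2: S(2,0) = 196.8041; S(2,1) = 101.5800; S(2,2) = 52.4303
Terminal payoffs V(N, i) = max(K - S_T, 0):
  V(2,0) = 0.000000; V(2,1) = 0.000000; V(2,2) = 45.309712
Backward induction: V(k, i) = exp(-r*dt) * [p * V(k+1, i) + (1-p) * V(k+1, i+1)]; then take max(V_cont, immediate exercise) for American.
  V(1,0) = exp(-r*dt) * [p*0.000000 + (1-p)*0.000000] = 0.000000; exercise = 0.000000; V(1,0) = max -> 0.000000
  V(1,1) = exp(-r*dt) * [p*0.000000 + (1-p)*45.309712] = 26.121366; exercise = 24.761451; V(1,1) = max -> 26.121366
  V(0,0) = exp(-r*dt) * [p*0.000000 + (1-p)*26.121366] = 15.059150; exercise = 0.000000; V(0,0) = max -> 15.059150


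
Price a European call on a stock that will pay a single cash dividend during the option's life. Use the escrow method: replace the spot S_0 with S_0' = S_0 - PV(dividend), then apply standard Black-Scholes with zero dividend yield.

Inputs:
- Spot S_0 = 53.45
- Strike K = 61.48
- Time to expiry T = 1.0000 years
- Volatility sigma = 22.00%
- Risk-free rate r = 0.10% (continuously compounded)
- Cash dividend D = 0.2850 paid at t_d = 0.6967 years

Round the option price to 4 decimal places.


Answer: Price = 1.9276

Derivation:
PV(D) = D * exp(-r * t_d) = 0.2850 * 0.99930354 = 0.28480151
S_0' = S_0 - PV(D) = 53.4500 - 0.28480151 = 53.16519849
d1 = (ln(S_0'/K) + (r + sigma^2/2)*T) / (sigma*sqrt(T)) = -0.54594500
d2 = d1 - sigma*sqrt(T) = -0.76594500
exp(-rT) = 0.99900050
N(d1) = 0.29255187; N(d2) = 0.22185451
C = S_0' * N(d1) - K * exp(-rT) * N(d2) = 53.16519849 * 0.29255187 - 61.4800 * 0.99900050 * 0.22185451 = 1.9276


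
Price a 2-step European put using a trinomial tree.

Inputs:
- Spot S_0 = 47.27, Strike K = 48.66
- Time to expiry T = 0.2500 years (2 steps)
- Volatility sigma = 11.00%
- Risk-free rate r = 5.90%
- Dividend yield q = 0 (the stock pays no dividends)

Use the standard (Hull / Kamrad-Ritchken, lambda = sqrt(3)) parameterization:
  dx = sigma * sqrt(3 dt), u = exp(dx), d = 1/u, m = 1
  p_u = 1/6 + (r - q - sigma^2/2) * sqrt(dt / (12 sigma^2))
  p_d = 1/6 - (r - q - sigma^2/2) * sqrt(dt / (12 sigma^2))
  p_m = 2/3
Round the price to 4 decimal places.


dt = T/N = 0.125000; dx = sigma*sqrt(3*dt) = 0.067361
u = exp(dx) = 1.069682; d = 1/u = 0.934858
p_u = 0.215796, p_m = 0.666667, p_d = 0.117538
Discount per step: exp(-r*dt) = 0.992652
Stock lattice S(k, j) with j the centered position index:
  k=0: S(0,+0) = 47.2700
  k=1: S(1,-1) = 44.1907; S(1,+0) = 47.2700; S(1,+1) = 50.5638
  k=2: S(2,-2) = 41.3120; S(2,-1) = 44.1907; S(2,+0) = 47.2700; S(2,+1) = 50.5638; S(2,+2) = 54.0872
Terminal payoffs V(N, j) = max(K - S_T, 0):
  V(2,-2) = 7.347963; V(2,-1) = 4.469277; V(2,+0) = 1.390000; V(2,+1) = 0.000000; V(2,+2) = 0.000000
Backward induction: V(k, j) = exp(-r*dt) * [p_u * V(k+1, j+1) + p_m * V(k+1, j) + p_d * V(k+1, j-1)]
  V(1,-1) = exp(-r*dt) * [p_u*1.390000 + p_m*4.469277 + p_d*7.347963] = 4.112693
  V(1,+0) = exp(-r*dt) * [p_u*0.000000 + p_m*1.390000 + p_d*4.469277] = 1.441306
  V(1,+1) = exp(-r*dt) * [p_u*0.000000 + p_m*0.000000 + p_d*1.390000] = 0.162177
  V(0,+0) = exp(-r*dt) * [p_u*0.162177 + p_m*1.441306 + p_d*4.112693] = 1.468395

Answer: Price = V(0,0) = 1.4684


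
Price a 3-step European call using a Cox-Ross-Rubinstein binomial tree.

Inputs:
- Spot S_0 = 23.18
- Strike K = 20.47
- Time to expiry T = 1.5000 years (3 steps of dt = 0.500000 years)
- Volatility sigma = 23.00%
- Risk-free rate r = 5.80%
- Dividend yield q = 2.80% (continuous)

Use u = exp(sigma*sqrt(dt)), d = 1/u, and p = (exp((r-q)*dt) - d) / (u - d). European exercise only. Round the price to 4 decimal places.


Answer: Price = V(0,0) = 4.4144

Derivation:
dt = T/N = 0.500000
u = exp(sigma*sqrt(dt)) = 1.176607; d = 1/u = 0.849902
p = (exp((r-q)*dt) - d) / (u - d) = 0.505690
Discount per step: exp(-r*dt) = 0.971416
Stock lattice S(k, i) with i counting down-moves:
  k=0: S(0,0) = 23.1800
  k=1: S(1,0) = 27.2737; S(1,1) = 19.7007
  k=2: S(2,0) = 32.0905; S(2,1) = 23.1800; S(2,2) = 16.7437
  k=3: S(3,0) = 37.7579; S(3,1) = 27.2737; S(3,2) = 19.7007; S(3,3) = 14.2305
Terminal payoffs V(N, i) = max(S_T - K, 0):
  V(3,0) = 17.287854; V(3,1) = 6.803742; V(3,2) = 0.000000; V(3,3) = 0.000000
Backward induction: V(k, i) = exp(-r*dt) * [p * V(k+1, i) + (1-p) * V(k+1, i+1)].
  V(2,0) = exp(-r*dt) * [p*17.287854 + (1-p)*6.803742] = 11.759434
  V(2,1) = exp(-r*dt) * [p*6.803742 + (1-p)*0.000000] = 3.342239
  V(2,2) = exp(-r*dt) * [p*0.000000 + (1-p)*0.000000] = 0.000000
  V(1,0) = exp(-r*dt) * [p*11.759434 + (1-p)*3.342239] = 7.381530
  V(1,1) = exp(-r*dt) * [p*3.342239 + (1-p)*0.000000] = 1.641826
  V(0,0) = exp(-r*dt) * [p*7.381530 + (1-p)*1.641826] = 4.414443


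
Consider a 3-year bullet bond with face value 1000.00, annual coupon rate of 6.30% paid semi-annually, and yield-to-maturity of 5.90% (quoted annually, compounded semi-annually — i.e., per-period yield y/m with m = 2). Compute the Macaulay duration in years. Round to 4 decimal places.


Coupon per period c = face * coupon_rate / m = 31.500000
Periods per year m = 2; per-period yield y/m = 0.029500
Number of cashflows N = 6
Cashflows (t years, CF_t, discount factor 1/(1+y/m)^(m*t), PV):
  t = 0.5000: CF_t = 31.500000, DF = 0.971345, PV = 30.597377
  t = 1.0000: CF_t = 31.500000, DF = 0.943512, PV = 29.720619
  t = 1.5000: CF_t = 31.500000, DF = 0.916476, PV = 28.868984
  t = 2.0000: CF_t = 31.500000, DF = 0.890214, PV = 28.041752
  t = 2.5000: CF_t = 31.500000, DF = 0.864706, PV = 27.238225
  t = 3.0000: CF_t = 1031.500000, DF = 0.839928, PV = 866.385403
Price P = sum_t PV_t = 1010.852361
Macaulay numerator sum_t t * PV_t:
  t * PV_t at t = 0.5000: 15.298689
  t * PV_t at t = 1.0000: 29.720619
  t * PV_t at t = 1.5000: 43.303476
  t * PV_t at t = 2.0000: 56.083505
  t * PV_t at t = 2.5000: 68.095562
  t * PV_t at t = 3.0000: 2599.156209
Macaulay duration D = (sum_t t * PV_t) / P = 2811.658059 / 1010.852361 = 2.781473

Answer: Macaulay duration = 2.7815 years


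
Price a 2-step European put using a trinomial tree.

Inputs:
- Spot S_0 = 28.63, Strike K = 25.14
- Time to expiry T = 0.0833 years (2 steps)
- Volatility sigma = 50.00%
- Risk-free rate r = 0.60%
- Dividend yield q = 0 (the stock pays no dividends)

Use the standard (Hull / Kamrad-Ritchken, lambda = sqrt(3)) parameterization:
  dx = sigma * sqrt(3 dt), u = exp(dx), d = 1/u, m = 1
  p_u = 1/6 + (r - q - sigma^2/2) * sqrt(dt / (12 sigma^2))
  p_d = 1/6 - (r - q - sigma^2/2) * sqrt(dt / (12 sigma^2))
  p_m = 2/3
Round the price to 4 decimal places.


Answer: Price = V(0,0) = 0.4408

Derivation:
dt = T/N = 0.041650; dx = sigma*sqrt(3*dt) = 0.176741
u = exp(dx) = 1.193322; d = 1/u = 0.837997
p_u = 0.152645, p_m = 0.666667, p_d = 0.180688
Discount per step: exp(-r*dt) = 0.999750
Stock lattice S(k, j) with j the centered position index:
  k=0: S(0,+0) = 28.6300
  k=1: S(1,-1) = 23.9918; S(1,+0) = 28.6300; S(1,+1) = 34.1648
  k=2: S(2,-2) = 20.1051; S(2,-1) = 23.9918; S(2,+0) = 28.6300; S(2,+1) = 34.1648; S(2,+2) = 40.7696
Terminal payoffs V(N, j) = max(K - S_T, 0):
  V(2,-2) = 5.034921; V(2,-1) = 1.148160; V(2,+0) = 0.000000; V(2,+1) = 0.000000; V(2,+2) = 0.000000
Backward induction: V(k, j) = exp(-r*dt) * [p_u * V(k+1, j+1) + p_m * V(k+1, j) + p_d * V(k+1, j-1)]
  V(1,-1) = exp(-r*dt) * [p_u*0.000000 + p_m*1.148160 + p_d*5.034921] = 1.674772
  V(1,+0) = exp(-r*dt) * [p_u*0.000000 + p_m*0.000000 + p_d*1.148160] = 0.207407
  V(1,+1) = exp(-r*dt) * [p_u*0.000000 + p_m*0.000000 + p_d*0.000000] = 0.000000
  V(0,+0) = exp(-r*dt) * [p_u*0.000000 + p_m*0.207407 + p_d*1.674772] = 0.440773


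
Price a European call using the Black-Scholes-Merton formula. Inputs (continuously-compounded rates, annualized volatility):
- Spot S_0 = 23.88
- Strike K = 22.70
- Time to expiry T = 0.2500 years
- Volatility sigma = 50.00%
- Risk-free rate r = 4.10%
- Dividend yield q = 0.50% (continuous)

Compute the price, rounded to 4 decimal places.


d1 = (ln(S/K) + (r - q + 0.5*sigma^2) * T) / (sigma * sqrt(T)) = 0.36370546
d2 = d1 - sigma * sqrt(T) = 0.11370546
exp(-rT) = 0.98980235; exp(-qT) = 0.99875078
C = S_0 * exp(-qT) * N(d1) - K * exp(-rT) * N(d2)
N(d1) = 0.64196102; N(d2) = 0.54526436
C = 23.8800 * 0.99875078 * 0.64196102 - 22.7000 * 0.98980235 * 0.54526436 = 3.0596

Answer: Price = 3.0596


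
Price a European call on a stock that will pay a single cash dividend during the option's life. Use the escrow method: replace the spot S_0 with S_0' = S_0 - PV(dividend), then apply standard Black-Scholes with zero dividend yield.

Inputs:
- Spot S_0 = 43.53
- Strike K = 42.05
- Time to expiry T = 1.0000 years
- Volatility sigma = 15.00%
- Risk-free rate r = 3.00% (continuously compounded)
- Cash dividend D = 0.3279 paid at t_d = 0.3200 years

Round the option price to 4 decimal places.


Answer: Price = 3.8898

Derivation:
PV(D) = D * exp(-r * t_d) = 0.3279 * 0.99044593 = 0.32476722
S_0' = S_0 - PV(D) = 43.5300 - 0.32476722 = 43.20523278
d1 = (ln(S_0'/K) + (r + sigma^2/2)*T) / (sigma*sqrt(T)) = 0.45568154
d2 = d1 - sigma*sqrt(T) = 0.30568154
exp(-rT) = 0.97044553
N(d1) = 0.67569050; N(d2) = 0.62007643
C = S_0' * N(d1) - K * exp(-rT) * N(d2) = 43.20523278 * 0.67569050 - 42.0500 * 0.97044553 * 0.62007643 = 3.8898


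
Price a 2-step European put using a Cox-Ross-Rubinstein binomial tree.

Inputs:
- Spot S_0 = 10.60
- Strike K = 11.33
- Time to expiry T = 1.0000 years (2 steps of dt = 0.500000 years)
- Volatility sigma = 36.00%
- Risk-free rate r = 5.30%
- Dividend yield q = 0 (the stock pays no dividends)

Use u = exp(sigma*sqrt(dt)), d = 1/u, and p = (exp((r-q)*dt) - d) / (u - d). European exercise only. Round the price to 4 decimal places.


Answer: Price = V(0,0) = 1.5746

Derivation:
dt = T/N = 0.500000
u = exp(sigma*sqrt(dt)) = 1.289892; d = 1/u = 0.775259
p = (exp((r-q)*dt) - d) / (u - d) = 0.488883
Discount per step: exp(-r*dt) = 0.973848
Stock lattice S(k, i) with i counting down-moves:
  k=0: S(0,0) = 10.6000
  k=1: S(1,0) = 13.6729; S(1,1) = 8.2177
  k=2: S(2,0) = 17.6365; S(2,1) = 10.6000; S(2,2) = 6.3709
Terminal payoffs V(N, i) = max(K - S_T, 0):
  V(2,0) = 0.000000; V(2,1) = 0.730000; V(2,2) = 4.959123
Backward induction: V(k, i) = exp(-r*dt) * [p * V(k+1, i) + (1-p) * V(k+1, i+1)].
  V(1,0) = exp(-r*dt) * [p*0.000000 + (1-p)*0.730000] = 0.363358
  V(1,1) = exp(-r*dt) * [p*0.730000 + (1-p)*4.959123] = 2.815956
  V(0,0) = exp(-r*dt) * [p*0.363358 + (1-p)*2.815956] = 1.574636


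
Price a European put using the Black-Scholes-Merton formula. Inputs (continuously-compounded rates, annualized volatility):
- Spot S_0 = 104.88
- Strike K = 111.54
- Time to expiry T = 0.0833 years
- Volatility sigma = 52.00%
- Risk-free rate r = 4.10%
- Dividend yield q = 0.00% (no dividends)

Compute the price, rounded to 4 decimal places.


d1 = (ln(S/K) + (r - q + 0.5*sigma^2) * T) / (sigma * sqrt(T)) = -0.31242434
d2 = d1 - sigma * sqrt(T) = -0.46250539
exp(-rT) = 0.99659053; exp(-qT) = 1.00000000
P = K * exp(-rT) * N(-d2) - S_0 * exp(-qT) * N(-d1)
N(-d1) = 0.62264097; N(-d2) = 0.67814053
P = 111.5400 * 0.99659053 * 0.67814053 - 104.8800 * 1.00000000 * 0.62264097 = 10.0793

Answer: Price = 10.0793


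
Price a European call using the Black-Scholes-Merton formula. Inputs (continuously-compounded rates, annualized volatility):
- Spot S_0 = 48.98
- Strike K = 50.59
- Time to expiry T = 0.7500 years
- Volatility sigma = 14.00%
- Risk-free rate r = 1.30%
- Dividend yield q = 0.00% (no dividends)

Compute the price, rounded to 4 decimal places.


d1 = (ln(S/K) + (r - q + 0.5*sigma^2) * T) / (sigma * sqrt(T)) = -0.12571288
d2 = d1 - sigma * sqrt(T) = -0.24695644
exp(-rT) = 0.99029738; exp(-qT) = 1.00000000
C = S_0 * exp(-qT) * N(d1) - K * exp(-rT) * N(d2)
N(d1) = 0.44997960; N(d2) = 0.40247097
C = 48.9800 * 1.00000000 * 0.44997960 - 50.5900 * 0.99029738 * 0.40247097 = 1.8765

Answer: Price = 1.8765


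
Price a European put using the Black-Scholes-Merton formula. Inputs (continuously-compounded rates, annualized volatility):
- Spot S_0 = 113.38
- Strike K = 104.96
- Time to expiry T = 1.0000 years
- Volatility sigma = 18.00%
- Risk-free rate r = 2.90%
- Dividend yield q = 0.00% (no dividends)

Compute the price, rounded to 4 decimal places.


d1 = (ln(S/K) + (r - q + 0.5*sigma^2) * T) / (sigma * sqrt(T)) = 0.67980935
d2 = d1 - sigma * sqrt(T) = 0.49980935
exp(-rT) = 0.97141646; exp(-qT) = 1.00000000
P = K * exp(-rT) * N(-d2) - S_0 * exp(-qT) * N(-d1)
N(-d1) = 0.24831259; N(-d2) = 0.30860466
P = 104.9600 * 0.97141646 * 0.30860466 - 113.3800 * 1.00000000 * 0.24831259 = 3.3116

Answer: Price = 3.3116


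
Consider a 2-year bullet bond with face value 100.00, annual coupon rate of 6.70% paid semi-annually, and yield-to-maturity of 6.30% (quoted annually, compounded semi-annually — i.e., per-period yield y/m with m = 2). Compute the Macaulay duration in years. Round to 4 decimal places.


Answer: Macaulay duration = 1.9052 years

Derivation:
Coupon per period c = face * coupon_rate / m = 3.350000
Periods per year m = 2; per-period yield y/m = 0.031500
Number of cashflows N = 4
Cashflows (t years, CF_t, discount factor 1/(1+y/m)^(m*t), PV):
  t = 0.5000: CF_t = 3.350000, DF = 0.969462, PV = 3.247698
  t = 1.0000: CF_t = 3.350000, DF = 0.939856, PV = 3.148519
  t = 1.5000: CF_t = 3.350000, DF = 0.911155, PV = 3.052370
  t = 2.0000: CF_t = 103.350000, DF = 0.883330, PV = 91.292175
Price P = sum_t PV_t = 100.740761
Macaulay numerator sum_t t * PV_t:
  t * PV_t at t = 0.5000: 1.623849
  t * PV_t at t = 1.0000: 3.148519
  t * PV_t at t = 1.5000: 4.578554
  t * PV_t at t = 2.0000: 182.584349
Macaulay duration D = (sum_t t * PV_t) / P = 191.935271 / 100.740761 = 1.905239


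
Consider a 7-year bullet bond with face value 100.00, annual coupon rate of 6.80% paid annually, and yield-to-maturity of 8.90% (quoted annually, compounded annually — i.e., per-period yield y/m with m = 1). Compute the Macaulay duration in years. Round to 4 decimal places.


Answer: Macaulay duration = 5.7174 years

Derivation:
Coupon per period c = face * coupon_rate / m = 6.800000
Periods per year m = 1; per-period yield y/m = 0.089000
Number of cashflows N = 7
Cashflows (t years, CF_t, discount factor 1/(1+y/m)^(m*t), PV):
  t = 1.0000: CF_t = 6.800000, DF = 0.918274, PV = 6.244261
  t = 2.0000: CF_t = 6.800000, DF = 0.843226, PV = 5.733940
  t = 3.0000: CF_t = 6.800000, DF = 0.774313, PV = 5.265326
  t = 4.0000: CF_t = 6.800000, DF = 0.711031, PV = 4.835010
  t = 5.0000: CF_t = 6.800000, DF = 0.652921, PV = 4.439862
  t = 6.0000: CF_t = 6.800000, DF = 0.599560, PV = 4.077009
  t = 7.0000: CF_t = 106.800000, DF = 0.550560, PV = 58.799833
Price P = sum_t PV_t = 89.395242
Macaulay numerator sum_t t * PV_t:
  t * PV_t at t = 1.0000: 6.244261
  t * PV_t at t = 2.0000: 11.467880
  t * PV_t at t = 3.0000: 15.795978
  t * PV_t at t = 4.0000: 19.340041
  t * PV_t at t = 5.0000: 22.199312
  t * PV_t at t = 6.0000: 24.462052
  t * PV_t at t = 7.0000: 411.598833
Macaulay duration D = (sum_t t * PV_t) / P = 511.108357 / 89.395242 = 5.717400


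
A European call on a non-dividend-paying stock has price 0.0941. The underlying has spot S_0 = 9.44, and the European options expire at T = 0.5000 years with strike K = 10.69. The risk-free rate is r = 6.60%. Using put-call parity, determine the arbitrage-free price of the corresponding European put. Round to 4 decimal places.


Answer: Put price = 0.9971

Derivation:
Put-call parity: C - P = S_0 * exp(-qT) - K * exp(-rT).
S_0 * exp(-qT) = 9.4400 * 1.00000000 = 9.44000000
K * exp(-rT) = 10.6900 * 0.96753856 = 10.34298720
P = C - S*exp(-qT) + K*exp(-rT)
P = 0.0941 - 9.44000000 + 10.34298720 = 0.9971


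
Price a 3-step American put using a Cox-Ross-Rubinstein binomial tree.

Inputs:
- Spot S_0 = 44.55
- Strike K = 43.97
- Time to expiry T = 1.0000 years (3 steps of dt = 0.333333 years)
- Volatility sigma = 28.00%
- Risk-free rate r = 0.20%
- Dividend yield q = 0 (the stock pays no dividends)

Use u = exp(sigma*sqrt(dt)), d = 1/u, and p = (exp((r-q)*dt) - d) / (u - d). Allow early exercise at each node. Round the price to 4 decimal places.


dt = T/N = 0.333333
u = exp(sigma*sqrt(dt)) = 1.175458; d = 1/u = 0.850732
p = (exp((r-q)*dt) - d) / (u - d) = 0.461727
Discount per step: exp(-r*dt) = 0.999334
Stock lattice S(k, i) with i counting down-moves:
  k=0: S(0,0) = 44.5500
  k=1: S(1,0) = 52.3667; S(1,1) = 37.9001
  k=2: S(2,0) = 61.5548; S(2,1) = 44.5500; S(2,2) = 32.2428
  k=3: S(3,0) = 72.3551; S(3,1) = 52.3667; S(3,2) = 37.9001; S(3,3) = 27.4300
Terminal payoffs V(N, i) = max(K - S_T, 0):
  V(3,0) = 0.000000; V(3,1) = 0.000000; V(3,2) = 6.069888; V(3,3) = 16.539983
Backward induction: V(k, i) = exp(-r*dt) * [p * V(k+1, i) + (1-p) * V(k+1, i+1)]; then take max(V_cont, immediate exercise) for American.
  V(2,0) = exp(-r*dt) * [p*0.000000 + (1-p)*0.000000] = 0.000000; exercise = 0.000000; V(2,0) = max -> 0.000000
  V(2,1) = exp(-r*dt) * [p*0.000000 + (1-p)*6.069888] = 3.265079; exercise = 0.000000; V(2,1) = max -> 3.265079
  V(2,2) = exp(-r*dt) * [p*6.069888 + (1-p)*16.539983] = 11.697856; exercise = 11.727160; V(2,2) = max -> 11.727160
  V(1,0) = exp(-r*dt) * [p*0.000000 + (1-p)*3.265079] = 1.756333; exercise = 0.000000; V(1,0) = max -> 1.756333
  V(1,1) = exp(-r*dt) * [p*3.265079 + (1-p)*11.727160] = 7.814778; exercise = 6.069888; V(1,1) = max -> 7.814778
  V(0,0) = exp(-r*dt) * [p*1.756333 + (1-p)*7.814778] = 5.014087; exercise = 0.000000; V(0,0) = max -> 5.014087

Answer: Price = V(0,0) = 5.0141
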